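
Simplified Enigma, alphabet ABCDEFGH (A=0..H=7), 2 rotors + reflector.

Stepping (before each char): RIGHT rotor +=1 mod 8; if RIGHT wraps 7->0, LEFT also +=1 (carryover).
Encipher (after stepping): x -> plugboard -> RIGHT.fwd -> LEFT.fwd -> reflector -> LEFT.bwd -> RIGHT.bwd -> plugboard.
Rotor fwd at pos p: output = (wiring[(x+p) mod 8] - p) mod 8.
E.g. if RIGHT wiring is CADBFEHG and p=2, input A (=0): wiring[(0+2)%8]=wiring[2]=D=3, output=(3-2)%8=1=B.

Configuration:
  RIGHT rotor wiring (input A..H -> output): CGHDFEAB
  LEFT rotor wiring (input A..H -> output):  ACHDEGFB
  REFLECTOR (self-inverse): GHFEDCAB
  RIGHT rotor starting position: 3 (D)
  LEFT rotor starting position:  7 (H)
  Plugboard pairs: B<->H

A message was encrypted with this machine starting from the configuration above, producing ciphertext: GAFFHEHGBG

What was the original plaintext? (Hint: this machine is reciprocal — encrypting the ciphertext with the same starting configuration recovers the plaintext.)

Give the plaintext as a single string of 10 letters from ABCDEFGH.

Answer: BHDBBDEBFE

Derivation:
Char 1 ('G'): step: R->4, L=7; G->plug->G->R->D->L->A->refl->G->L'->H->R'->H->plug->B
Char 2 ('A'): step: R->5, L=7; A->plug->A->R->H->L->G->refl->A->L'->D->R'->B->plug->H
Char 3 ('F'): step: R->6, L=7; F->plug->F->R->F->L->F->refl->C->L'->A->R'->D->plug->D
Char 4 ('F'): step: R->7, L=7; F->plug->F->R->G->L->H->refl->B->L'->B->R'->H->plug->B
Char 5 ('H'): step: R->0, L->0 (L advanced); H->plug->B->R->G->L->F->refl->C->L'->B->R'->H->plug->B
Char 6 ('E'): step: R->1, L=0; E->plug->E->R->D->L->D->refl->E->L'->E->R'->D->plug->D
Char 7 ('H'): step: R->2, L=0; H->plug->B->R->B->L->C->refl->F->L'->G->R'->E->plug->E
Char 8 ('G'): step: R->3, L=0; G->plug->G->R->D->L->D->refl->E->L'->E->R'->H->plug->B
Char 9 ('B'): step: R->4, L=0; B->plug->H->R->H->L->B->refl->H->L'->C->R'->F->plug->F
Char 10 ('G'): step: R->5, L=0; G->plug->G->R->G->L->F->refl->C->L'->B->R'->E->plug->E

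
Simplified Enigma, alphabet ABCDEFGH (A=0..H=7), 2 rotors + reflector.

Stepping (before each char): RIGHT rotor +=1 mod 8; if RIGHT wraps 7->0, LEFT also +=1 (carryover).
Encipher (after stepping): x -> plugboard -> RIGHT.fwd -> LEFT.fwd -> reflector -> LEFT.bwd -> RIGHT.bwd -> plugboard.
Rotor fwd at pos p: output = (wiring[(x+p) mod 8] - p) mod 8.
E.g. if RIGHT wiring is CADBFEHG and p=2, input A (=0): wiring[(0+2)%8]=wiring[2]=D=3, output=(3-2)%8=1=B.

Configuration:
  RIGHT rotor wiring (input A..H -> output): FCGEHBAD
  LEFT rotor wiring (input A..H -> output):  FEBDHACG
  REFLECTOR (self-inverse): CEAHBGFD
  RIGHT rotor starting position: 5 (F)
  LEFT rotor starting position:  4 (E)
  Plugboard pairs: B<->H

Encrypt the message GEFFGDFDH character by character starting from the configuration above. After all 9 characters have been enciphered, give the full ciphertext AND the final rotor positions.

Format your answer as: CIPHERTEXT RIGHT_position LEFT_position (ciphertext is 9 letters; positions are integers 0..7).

Char 1 ('G'): step: R->6, L=4; G->plug->G->R->B->L->E->refl->B->L'->E->R'->D->plug->D
Char 2 ('E'): step: R->7, L=4; E->plug->E->R->F->L->A->refl->C->L'->D->R'->C->plug->C
Char 3 ('F'): step: R->0, L->5 (L advanced); F->plug->F->R->B->L->F->refl->G->L'->G->R'->C->plug->C
Char 4 ('F'): step: R->1, L=5; F->plug->F->R->H->L->C->refl->A->L'->D->R'->C->plug->C
Char 5 ('G'): step: R->2, L=5; G->plug->G->R->D->L->A->refl->C->L'->H->R'->D->plug->D
Char 6 ('D'): step: R->3, L=5; D->plug->D->R->F->L->E->refl->B->L'->C->R'->F->plug->F
Char 7 ('F'): step: R->4, L=5; F->plug->F->R->G->L->G->refl->F->L'->B->R'->E->plug->E
Char 8 ('D'): step: R->5, L=5; D->plug->D->R->A->L->D->refl->H->L'->E->R'->A->plug->A
Char 9 ('H'): step: R->6, L=5; H->plug->B->R->F->L->E->refl->B->L'->C->R'->A->plug->A
Final: ciphertext=DCCCDFEAA, RIGHT=6, LEFT=5

Answer: DCCCDFEAA 6 5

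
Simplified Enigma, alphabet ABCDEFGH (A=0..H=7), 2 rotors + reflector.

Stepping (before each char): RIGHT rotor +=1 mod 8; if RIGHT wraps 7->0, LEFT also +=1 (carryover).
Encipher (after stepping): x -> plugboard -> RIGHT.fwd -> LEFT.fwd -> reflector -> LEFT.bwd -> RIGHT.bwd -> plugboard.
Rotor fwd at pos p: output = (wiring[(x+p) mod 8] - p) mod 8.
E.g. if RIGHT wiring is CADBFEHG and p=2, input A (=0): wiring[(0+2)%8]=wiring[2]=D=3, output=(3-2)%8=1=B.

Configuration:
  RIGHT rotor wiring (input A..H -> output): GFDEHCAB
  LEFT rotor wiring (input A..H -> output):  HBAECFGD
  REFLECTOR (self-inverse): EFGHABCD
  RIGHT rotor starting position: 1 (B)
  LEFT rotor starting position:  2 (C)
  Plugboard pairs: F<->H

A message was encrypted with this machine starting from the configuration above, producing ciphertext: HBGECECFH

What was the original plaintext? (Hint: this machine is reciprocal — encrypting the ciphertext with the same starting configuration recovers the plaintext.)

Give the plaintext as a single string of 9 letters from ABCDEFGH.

Answer: FGADGCFAD

Derivation:
Char 1 ('H'): step: R->2, L=2; H->plug->F->R->H->L->H->refl->D->L'->D->R'->H->plug->F
Char 2 ('B'): step: R->3, L=2; B->plug->B->R->E->L->E->refl->A->L'->C->R'->G->plug->G
Char 3 ('G'): step: R->4, L=2; G->plug->G->R->H->L->H->refl->D->L'->D->R'->A->plug->A
Char 4 ('E'): step: R->5, L=2; E->plug->E->R->A->L->G->refl->C->L'->B->R'->D->plug->D
Char 5 ('C'): step: R->6, L=2; C->plug->C->R->A->L->G->refl->C->L'->B->R'->G->plug->G
Char 6 ('E'): step: R->7, L=2; E->plug->E->R->F->L->B->refl->F->L'->G->R'->C->plug->C
Char 7 ('C'): step: R->0, L->3 (L advanced); C->plug->C->R->D->L->D->refl->H->L'->B->R'->H->plug->F
Char 8 ('F'): step: R->1, L=3; F->plug->H->R->F->L->E->refl->A->L'->E->R'->A->plug->A
Char 9 ('H'): step: R->2, L=3; H->plug->F->R->H->L->F->refl->B->L'->A->R'->D->plug->D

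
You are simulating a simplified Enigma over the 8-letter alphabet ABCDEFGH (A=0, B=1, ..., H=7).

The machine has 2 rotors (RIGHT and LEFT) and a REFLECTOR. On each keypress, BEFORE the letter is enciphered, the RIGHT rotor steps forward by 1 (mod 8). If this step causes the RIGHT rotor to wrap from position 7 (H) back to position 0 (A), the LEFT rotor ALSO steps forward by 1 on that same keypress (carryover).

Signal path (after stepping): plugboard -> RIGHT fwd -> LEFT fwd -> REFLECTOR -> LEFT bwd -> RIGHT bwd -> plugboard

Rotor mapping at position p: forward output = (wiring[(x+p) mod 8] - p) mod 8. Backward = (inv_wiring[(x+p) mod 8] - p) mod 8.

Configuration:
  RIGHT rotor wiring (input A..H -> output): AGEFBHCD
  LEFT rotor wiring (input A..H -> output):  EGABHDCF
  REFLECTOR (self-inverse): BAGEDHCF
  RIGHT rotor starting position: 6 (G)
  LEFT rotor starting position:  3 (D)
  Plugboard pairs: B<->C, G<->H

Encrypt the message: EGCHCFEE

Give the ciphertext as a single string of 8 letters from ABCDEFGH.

Answer: CBBEEAFD

Derivation:
Char 1 ('E'): step: R->7, L=3; E->plug->E->R->G->L->D->refl->E->L'->B->R'->B->plug->C
Char 2 ('G'): step: R->0, L->4 (L advanced); G->plug->H->R->D->L->B->refl->A->L'->E->R'->C->plug->B
Char 3 ('C'): step: R->1, L=4; C->plug->B->R->D->L->B->refl->A->L'->E->R'->C->plug->B
Char 4 ('H'): step: R->2, L=4; H->plug->G->R->G->L->E->refl->D->L'->A->R'->E->plug->E
Char 5 ('C'): step: R->3, L=4; C->plug->B->R->G->L->E->refl->D->L'->A->R'->E->plug->E
Char 6 ('F'): step: R->4, L=4; F->plug->F->R->C->L->G->refl->C->L'->F->R'->A->plug->A
Char 7 ('E'): step: R->5, L=4; E->plug->E->R->B->L->H->refl->F->L'->H->R'->F->plug->F
Char 8 ('E'): step: R->6, L=4; E->plug->E->R->G->L->E->refl->D->L'->A->R'->D->plug->D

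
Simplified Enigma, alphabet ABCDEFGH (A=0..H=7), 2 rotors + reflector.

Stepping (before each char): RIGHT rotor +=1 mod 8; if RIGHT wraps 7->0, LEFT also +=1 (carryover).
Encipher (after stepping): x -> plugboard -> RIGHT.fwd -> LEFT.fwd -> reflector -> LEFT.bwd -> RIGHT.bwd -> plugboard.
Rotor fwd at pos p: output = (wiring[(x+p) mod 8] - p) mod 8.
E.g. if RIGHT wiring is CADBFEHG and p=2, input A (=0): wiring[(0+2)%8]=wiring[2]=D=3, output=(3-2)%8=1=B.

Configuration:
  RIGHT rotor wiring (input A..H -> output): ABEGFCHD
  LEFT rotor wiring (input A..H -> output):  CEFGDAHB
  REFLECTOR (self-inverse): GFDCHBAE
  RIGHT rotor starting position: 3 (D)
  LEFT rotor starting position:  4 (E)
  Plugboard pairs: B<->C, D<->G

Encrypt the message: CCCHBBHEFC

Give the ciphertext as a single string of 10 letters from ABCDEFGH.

Answer: BFHCFHEHGE

Derivation:
Char 1 ('C'): step: R->4, L=4; C->plug->B->R->G->L->B->refl->F->L'->D->R'->C->plug->B
Char 2 ('C'): step: R->5, L=4; C->plug->B->R->C->L->D->refl->C->L'->H->R'->F->plug->F
Char 3 ('C'): step: R->6, L=4; C->plug->B->R->F->L->A->refl->G->L'->E->R'->H->plug->H
Char 4 ('H'): step: R->7, L=4; H->plug->H->R->A->L->H->refl->E->L'->B->R'->B->plug->C
Char 5 ('B'): step: R->0, L->5 (L advanced); B->plug->C->R->E->L->H->refl->E->L'->C->R'->F->plug->F
Char 6 ('B'): step: R->1, L=5; B->plug->C->R->F->L->A->refl->G->L'->H->R'->H->plug->H
Char 7 ('H'): step: R->2, L=5; H->plug->H->R->H->L->G->refl->A->L'->F->R'->E->plug->E
Char 8 ('E'): step: R->3, L=5; E->plug->E->R->A->L->D->refl->C->L'->B->R'->H->plug->H
Char 9 ('F'): step: R->4, L=5; F->plug->F->R->F->L->A->refl->G->L'->H->R'->D->plug->G
Char 10 ('C'): step: R->5, L=5; C->plug->B->R->C->L->E->refl->H->L'->E->R'->E->plug->E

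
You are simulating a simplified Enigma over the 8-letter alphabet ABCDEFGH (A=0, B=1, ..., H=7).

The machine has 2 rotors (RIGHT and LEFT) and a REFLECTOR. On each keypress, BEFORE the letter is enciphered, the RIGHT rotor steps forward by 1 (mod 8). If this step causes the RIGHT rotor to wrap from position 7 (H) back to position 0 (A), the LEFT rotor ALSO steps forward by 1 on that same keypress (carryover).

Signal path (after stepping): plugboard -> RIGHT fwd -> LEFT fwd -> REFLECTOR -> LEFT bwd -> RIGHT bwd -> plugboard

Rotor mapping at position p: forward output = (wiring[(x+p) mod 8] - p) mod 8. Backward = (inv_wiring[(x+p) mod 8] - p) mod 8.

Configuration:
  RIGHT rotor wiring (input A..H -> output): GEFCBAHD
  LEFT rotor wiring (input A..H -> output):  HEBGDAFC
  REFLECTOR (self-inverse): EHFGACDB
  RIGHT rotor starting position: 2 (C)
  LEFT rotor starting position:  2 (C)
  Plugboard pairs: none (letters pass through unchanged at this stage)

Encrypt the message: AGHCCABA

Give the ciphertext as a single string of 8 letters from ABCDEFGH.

Char 1 ('A'): step: R->3, L=2; A->plug->A->R->H->L->C->refl->F->L'->G->R'->B->plug->B
Char 2 ('G'): step: R->4, L=2; G->plug->G->R->B->L->E->refl->A->L'->F->R'->A->plug->A
Char 3 ('H'): step: R->5, L=2; H->plug->H->R->E->L->D->refl->G->L'->D->R'->A->plug->A
Char 4 ('C'): step: R->6, L=2; C->plug->C->R->A->L->H->refl->B->L'->C->R'->H->plug->H
Char 5 ('C'): step: R->7, L=2; C->plug->C->R->F->L->A->refl->E->L'->B->R'->G->plug->G
Char 6 ('A'): step: R->0, L->3 (L advanced); A->plug->A->R->G->L->B->refl->H->L'->E->R'->B->plug->B
Char 7 ('B'): step: R->1, L=3; B->plug->B->R->E->L->H->refl->B->L'->G->R'->F->plug->F
Char 8 ('A'): step: R->2, L=3; A->plug->A->R->D->L->C->refl->F->L'->C->R'->H->plug->H

Answer: BAAHGBFH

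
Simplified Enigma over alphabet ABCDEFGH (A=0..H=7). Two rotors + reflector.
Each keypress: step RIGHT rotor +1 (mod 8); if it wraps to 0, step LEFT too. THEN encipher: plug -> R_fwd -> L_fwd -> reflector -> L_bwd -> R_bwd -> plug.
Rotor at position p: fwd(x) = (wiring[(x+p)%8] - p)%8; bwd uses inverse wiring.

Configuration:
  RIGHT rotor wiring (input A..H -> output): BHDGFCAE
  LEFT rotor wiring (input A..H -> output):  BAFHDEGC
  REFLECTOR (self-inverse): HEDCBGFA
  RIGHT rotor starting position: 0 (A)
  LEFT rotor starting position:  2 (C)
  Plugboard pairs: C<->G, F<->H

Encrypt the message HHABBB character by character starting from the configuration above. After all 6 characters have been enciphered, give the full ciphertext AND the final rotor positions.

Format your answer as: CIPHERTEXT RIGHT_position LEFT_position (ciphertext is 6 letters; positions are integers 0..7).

Answer: EBFEFE 6 2

Derivation:
Char 1 ('H'): step: R->1, L=2; H->plug->F->R->H->L->G->refl->F->L'->B->R'->E->plug->E
Char 2 ('H'): step: R->2, L=2; H->plug->F->R->C->L->B->refl->E->L'->E->R'->B->plug->B
Char 3 ('A'): step: R->3, L=2; A->plug->A->R->D->L->C->refl->D->L'->A->R'->H->plug->F
Char 4 ('B'): step: R->4, L=2; B->plug->B->R->G->L->H->refl->A->L'->F->R'->E->plug->E
Char 5 ('B'): step: R->5, L=2; B->plug->B->R->D->L->C->refl->D->L'->A->R'->H->plug->F
Char 6 ('B'): step: R->6, L=2; B->plug->B->R->G->L->H->refl->A->L'->F->R'->E->plug->E
Final: ciphertext=EBFEFE, RIGHT=6, LEFT=2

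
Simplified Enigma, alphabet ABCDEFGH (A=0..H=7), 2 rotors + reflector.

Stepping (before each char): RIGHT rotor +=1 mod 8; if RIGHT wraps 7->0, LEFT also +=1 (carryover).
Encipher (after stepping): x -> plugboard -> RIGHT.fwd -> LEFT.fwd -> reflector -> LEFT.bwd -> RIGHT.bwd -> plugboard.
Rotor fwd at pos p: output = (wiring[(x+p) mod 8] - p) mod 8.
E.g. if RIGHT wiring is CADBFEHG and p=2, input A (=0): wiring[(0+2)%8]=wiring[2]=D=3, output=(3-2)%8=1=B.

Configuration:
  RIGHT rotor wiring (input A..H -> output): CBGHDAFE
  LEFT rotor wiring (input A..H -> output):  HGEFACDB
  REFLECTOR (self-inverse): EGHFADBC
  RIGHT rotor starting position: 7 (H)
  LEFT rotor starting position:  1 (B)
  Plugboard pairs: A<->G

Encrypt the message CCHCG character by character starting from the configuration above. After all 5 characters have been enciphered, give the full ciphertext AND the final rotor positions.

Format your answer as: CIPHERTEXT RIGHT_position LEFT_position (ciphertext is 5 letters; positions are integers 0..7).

Answer: BHEBH 4 2

Derivation:
Char 1 ('C'): step: R->0, L->2 (L advanced); C->plug->C->R->G->L->F->refl->D->L'->B->R'->B->plug->B
Char 2 ('C'): step: R->1, L=2; C->plug->C->R->G->L->F->refl->D->L'->B->R'->H->plug->H
Char 3 ('H'): step: R->2, L=2; H->plug->H->R->H->L->E->refl->A->L'->D->R'->E->plug->E
Char 4 ('C'): step: R->3, L=2; C->plug->C->R->F->L->H->refl->C->L'->A->R'->B->plug->B
Char 5 ('G'): step: R->4, L=2; G->plug->A->R->H->L->E->refl->A->L'->D->R'->H->plug->H
Final: ciphertext=BHEBH, RIGHT=4, LEFT=2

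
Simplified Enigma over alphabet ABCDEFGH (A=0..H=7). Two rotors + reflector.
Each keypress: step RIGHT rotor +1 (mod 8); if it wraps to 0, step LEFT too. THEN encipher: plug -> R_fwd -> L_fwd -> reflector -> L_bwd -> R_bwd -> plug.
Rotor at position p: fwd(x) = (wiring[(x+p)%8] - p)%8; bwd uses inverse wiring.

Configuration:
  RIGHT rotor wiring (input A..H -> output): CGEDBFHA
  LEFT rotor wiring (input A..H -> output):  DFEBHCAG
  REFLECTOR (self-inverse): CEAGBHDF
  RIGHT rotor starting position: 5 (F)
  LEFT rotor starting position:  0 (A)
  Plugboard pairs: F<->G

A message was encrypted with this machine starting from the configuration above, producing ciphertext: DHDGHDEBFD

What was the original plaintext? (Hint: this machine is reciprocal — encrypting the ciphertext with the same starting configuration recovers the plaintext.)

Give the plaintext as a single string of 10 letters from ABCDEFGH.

Answer: HCEAFAAGAF

Derivation:
Char 1 ('D'): step: R->6, L=0; D->plug->D->R->A->L->D->refl->G->L'->H->R'->H->plug->H
Char 2 ('H'): step: R->7, L=0; H->plug->H->R->A->L->D->refl->G->L'->H->R'->C->plug->C
Char 3 ('D'): step: R->0, L->1 (L advanced); D->plug->D->R->D->L->G->refl->D->L'->B->R'->E->plug->E
Char 4 ('G'): step: R->1, L=1; G->plug->F->R->G->L->F->refl->H->L'->F->R'->A->plug->A
Char 5 ('H'): step: R->2, L=1; H->plug->H->R->E->L->B->refl->E->L'->A->R'->G->plug->F
Char 6 ('D'): step: R->3, L=1; D->plug->D->R->E->L->B->refl->E->L'->A->R'->A->plug->A
Char 7 ('E'): step: R->4, L=1; E->plug->E->R->G->L->F->refl->H->L'->F->R'->A->plug->A
Char 8 ('B'): step: R->5, L=1; B->plug->B->R->C->L->A->refl->C->L'->H->R'->F->plug->G
Char 9 ('F'): step: R->6, L=1; F->plug->G->R->D->L->G->refl->D->L'->B->R'->A->plug->A
Char 10 ('D'): step: R->7, L=1; D->plug->D->R->F->L->H->refl->F->L'->G->R'->G->plug->F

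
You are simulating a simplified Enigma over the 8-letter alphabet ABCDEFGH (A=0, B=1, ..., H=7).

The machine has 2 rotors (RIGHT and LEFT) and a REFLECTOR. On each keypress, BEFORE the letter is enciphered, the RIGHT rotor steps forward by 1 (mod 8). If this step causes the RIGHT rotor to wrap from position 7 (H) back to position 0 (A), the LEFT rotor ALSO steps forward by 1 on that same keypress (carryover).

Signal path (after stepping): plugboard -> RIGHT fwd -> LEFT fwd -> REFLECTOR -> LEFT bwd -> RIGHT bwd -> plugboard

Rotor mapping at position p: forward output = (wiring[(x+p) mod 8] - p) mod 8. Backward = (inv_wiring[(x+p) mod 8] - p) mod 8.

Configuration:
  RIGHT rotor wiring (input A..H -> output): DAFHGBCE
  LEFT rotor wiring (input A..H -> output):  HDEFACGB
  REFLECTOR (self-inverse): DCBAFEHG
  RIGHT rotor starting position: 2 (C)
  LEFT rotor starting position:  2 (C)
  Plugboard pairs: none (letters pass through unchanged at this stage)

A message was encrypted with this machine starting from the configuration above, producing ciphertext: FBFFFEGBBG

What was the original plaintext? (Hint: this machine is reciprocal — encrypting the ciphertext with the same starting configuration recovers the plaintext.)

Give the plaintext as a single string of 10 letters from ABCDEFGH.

Char 1 ('F'): step: R->3, L=2; F->plug->F->R->A->L->C->refl->B->L'->H->R'->D->plug->D
Char 2 ('B'): step: R->4, L=2; B->plug->B->R->F->L->H->refl->G->L'->C->R'->A->plug->A
Char 3 ('F'): step: R->5, L=2; F->plug->F->R->A->L->C->refl->B->L'->H->R'->C->plug->C
Char 4 ('F'): step: R->6, L=2; F->plug->F->R->B->L->D->refl->A->L'->D->R'->H->plug->H
Char 5 ('F'): step: R->7, L=2; F->plug->F->R->H->L->B->refl->C->L'->A->R'->E->plug->E
Char 6 ('E'): step: R->0, L->3 (L advanced); E->plug->E->R->G->L->A->refl->D->L'->D->R'->A->plug->A
Char 7 ('G'): step: R->1, L=3; G->plug->G->R->D->L->D->refl->A->L'->G->R'->C->plug->C
Char 8 ('B'): step: R->2, L=3; B->plug->B->R->F->L->E->refl->F->L'->B->R'->G->plug->G
Char 9 ('B'): step: R->3, L=3; B->plug->B->R->D->L->D->refl->A->L'->G->R'->C->plug->C
Char 10 ('G'): step: R->4, L=3; G->plug->G->R->B->L->F->refl->E->L'->F->R'->B->plug->B

Answer: DACHEACGCB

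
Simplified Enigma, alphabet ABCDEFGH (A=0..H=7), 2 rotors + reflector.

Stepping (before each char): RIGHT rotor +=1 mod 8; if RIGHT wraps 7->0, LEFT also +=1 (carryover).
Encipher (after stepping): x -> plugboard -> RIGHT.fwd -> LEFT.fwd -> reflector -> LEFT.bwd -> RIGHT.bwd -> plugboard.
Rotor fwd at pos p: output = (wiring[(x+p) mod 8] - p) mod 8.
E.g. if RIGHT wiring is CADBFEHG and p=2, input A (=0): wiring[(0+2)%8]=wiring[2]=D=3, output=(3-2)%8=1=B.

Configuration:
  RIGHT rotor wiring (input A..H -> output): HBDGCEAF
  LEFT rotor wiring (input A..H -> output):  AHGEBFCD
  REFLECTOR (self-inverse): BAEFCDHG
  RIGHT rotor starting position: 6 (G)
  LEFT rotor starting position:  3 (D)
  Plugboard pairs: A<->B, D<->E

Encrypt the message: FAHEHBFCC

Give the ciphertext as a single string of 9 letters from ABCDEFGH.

Answer: HBGFECDAF

Derivation:
Char 1 ('F'): step: R->7, L=3; F->plug->F->R->D->L->H->refl->G->L'->B->R'->H->plug->H
Char 2 ('A'): step: R->0, L->4 (L advanced); A->plug->B->R->B->L->B->refl->A->L'->H->R'->A->plug->B
Char 3 ('H'): step: R->1, L=4; H->plug->H->R->G->L->C->refl->E->L'->E->R'->G->plug->G
Char 4 ('E'): step: R->2, L=4; E->plug->D->R->C->L->G->refl->H->L'->D->R'->F->plug->F
Char 5 ('H'): step: R->3, L=4; H->plug->H->R->A->L->F->refl->D->L'->F->R'->D->plug->E
Char 6 ('B'): step: R->4, L=4; B->plug->A->R->G->L->C->refl->E->L'->E->R'->C->plug->C
Char 7 ('F'): step: R->5, L=4; F->plug->F->R->G->L->C->refl->E->L'->E->R'->E->plug->D
Char 8 ('C'): step: R->6, L=4; C->plug->C->R->B->L->B->refl->A->L'->H->R'->B->plug->A
Char 9 ('C'): step: R->7, L=4; C->plug->C->R->C->L->G->refl->H->L'->D->R'->F->plug->F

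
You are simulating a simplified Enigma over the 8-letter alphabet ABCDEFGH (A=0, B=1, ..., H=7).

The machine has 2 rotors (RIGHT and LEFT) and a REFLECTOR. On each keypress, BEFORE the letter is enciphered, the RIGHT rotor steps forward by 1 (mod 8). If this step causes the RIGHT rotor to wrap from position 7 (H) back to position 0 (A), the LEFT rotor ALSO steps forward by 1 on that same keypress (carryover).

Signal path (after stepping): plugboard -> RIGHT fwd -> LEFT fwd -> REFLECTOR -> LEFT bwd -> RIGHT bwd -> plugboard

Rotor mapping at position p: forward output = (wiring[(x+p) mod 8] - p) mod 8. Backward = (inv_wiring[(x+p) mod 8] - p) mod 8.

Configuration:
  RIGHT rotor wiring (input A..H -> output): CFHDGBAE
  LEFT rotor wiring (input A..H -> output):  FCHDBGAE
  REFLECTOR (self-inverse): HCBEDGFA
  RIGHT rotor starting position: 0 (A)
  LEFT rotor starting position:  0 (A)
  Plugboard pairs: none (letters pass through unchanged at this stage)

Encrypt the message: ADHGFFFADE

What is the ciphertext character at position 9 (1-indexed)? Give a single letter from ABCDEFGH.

Char 1 ('A'): step: R->1, L=0; A->plug->A->R->E->L->B->refl->C->L'->B->R'->H->plug->H
Char 2 ('D'): step: R->2, L=0; D->plug->D->R->H->L->E->refl->D->L'->D->R'->H->plug->H
Char 3 ('H'): step: R->3, L=0; H->plug->H->R->E->L->B->refl->C->L'->B->R'->E->plug->E
Char 4 ('G'): step: R->4, L=0; G->plug->G->R->D->L->D->refl->E->L'->H->R'->H->plug->H
Char 5 ('F'): step: R->5, L=0; F->plug->F->R->C->L->H->refl->A->L'->G->R'->G->plug->G
Char 6 ('F'): step: R->6, L=0; F->plug->F->R->F->L->G->refl->F->L'->A->R'->G->plug->G
Char 7 ('F'): step: R->7, L=0; F->plug->F->R->H->L->E->refl->D->L'->D->R'->B->plug->B
Char 8 ('A'): step: R->0, L->1 (L advanced); A->plug->A->R->C->L->C->refl->B->L'->A->R'->G->plug->G
Char 9 ('D'): step: R->1, L=1; D->plug->D->R->F->L->H->refl->A->L'->D->R'->G->plug->G

G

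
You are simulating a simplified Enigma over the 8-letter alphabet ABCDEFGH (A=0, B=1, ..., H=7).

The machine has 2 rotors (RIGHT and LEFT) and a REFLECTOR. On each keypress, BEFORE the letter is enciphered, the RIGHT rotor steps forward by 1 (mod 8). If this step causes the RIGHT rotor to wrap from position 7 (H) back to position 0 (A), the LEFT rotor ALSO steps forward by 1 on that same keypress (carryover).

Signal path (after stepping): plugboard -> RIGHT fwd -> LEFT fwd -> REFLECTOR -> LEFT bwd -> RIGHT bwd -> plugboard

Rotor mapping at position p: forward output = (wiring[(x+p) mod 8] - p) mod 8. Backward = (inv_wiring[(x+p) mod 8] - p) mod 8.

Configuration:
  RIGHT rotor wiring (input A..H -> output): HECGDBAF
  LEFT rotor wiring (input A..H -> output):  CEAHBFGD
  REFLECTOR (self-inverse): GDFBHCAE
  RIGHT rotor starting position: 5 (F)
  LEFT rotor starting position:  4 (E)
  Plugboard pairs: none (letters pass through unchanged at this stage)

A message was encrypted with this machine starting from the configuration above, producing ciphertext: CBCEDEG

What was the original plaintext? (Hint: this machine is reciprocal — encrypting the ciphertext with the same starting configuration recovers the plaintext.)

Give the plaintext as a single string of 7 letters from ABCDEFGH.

Answer: BGGDBBE

Derivation:
Char 1 ('C'): step: R->6, L=4; C->plug->C->R->B->L->B->refl->D->L'->H->R'->B->plug->B
Char 2 ('B'): step: R->7, L=4; B->plug->B->R->A->L->F->refl->C->L'->C->R'->G->plug->G
Char 3 ('C'): step: R->0, L->5 (L advanced); C->plug->C->R->C->L->G->refl->A->L'->A->R'->G->plug->G
Char 4 ('E'): step: R->1, L=5; E->plug->E->R->A->L->A->refl->G->L'->C->R'->D->plug->D
Char 5 ('D'): step: R->2, L=5; D->plug->D->R->H->L->E->refl->H->L'->E->R'->B->plug->B
Char 6 ('E'): step: R->3, L=5; E->plug->E->R->C->L->G->refl->A->L'->A->R'->B->plug->B
Char 7 ('G'): step: R->4, L=5; G->plug->G->R->G->L->C->refl->F->L'->D->R'->E->plug->E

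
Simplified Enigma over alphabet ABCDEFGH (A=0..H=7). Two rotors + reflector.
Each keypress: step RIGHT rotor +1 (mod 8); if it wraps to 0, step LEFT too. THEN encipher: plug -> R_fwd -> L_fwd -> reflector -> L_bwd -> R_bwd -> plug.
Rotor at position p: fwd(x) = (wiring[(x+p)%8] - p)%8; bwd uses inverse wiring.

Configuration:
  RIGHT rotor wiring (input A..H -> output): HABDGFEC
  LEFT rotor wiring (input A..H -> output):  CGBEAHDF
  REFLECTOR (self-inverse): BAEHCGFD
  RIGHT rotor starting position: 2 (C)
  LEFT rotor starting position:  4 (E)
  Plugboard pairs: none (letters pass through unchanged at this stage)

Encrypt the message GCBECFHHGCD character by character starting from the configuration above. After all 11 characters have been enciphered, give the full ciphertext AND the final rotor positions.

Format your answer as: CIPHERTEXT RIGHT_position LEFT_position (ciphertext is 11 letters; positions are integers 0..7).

Char 1 ('G'): step: R->3, L=4; G->plug->G->R->F->L->C->refl->E->L'->A->R'->A->plug->A
Char 2 ('C'): step: R->4, L=4; C->plug->C->R->A->L->E->refl->C->L'->F->R'->G->plug->G
Char 3 ('B'): step: R->5, L=4; B->plug->B->R->H->L->A->refl->B->L'->D->R'->E->plug->E
Char 4 ('E'): step: R->6, L=4; E->plug->E->R->D->L->B->refl->A->L'->H->R'->H->plug->H
Char 5 ('C'): step: R->7, L=4; C->plug->C->R->B->L->D->refl->H->L'->C->R'->D->plug->D
Char 6 ('F'): step: R->0, L->5 (L advanced); F->plug->F->R->F->L->E->refl->C->L'->A->R'->B->plug->B
Char 7 ('H'): step: R->1, L=5; H->plug->H->R->G->L->H->refl->D->L'->H->R'->A->plug->A
Char 8 ('H'): step: R->2, L=5; H->plug->H->R->G->L->H->refl->D->L'->H->R'->A->plug->A
Char 9 ('G'): step: R->3, L=5; G->plug->G->R->F->L->E->refl->C->L'->A->R'->A->plug->A
Char 10 ('C'): step: R->4, L=5; C->plug->C->R->A->L->C->refl->E->L'->F->R'->G->plug->G
Char 11 ('D'): step: R->5, L=5; D->plug->D->R->C->L->A->refl->B->L'->E->R'->F->plug->F
Final: ciphertext=AGEHDBAAAGF, RIGHT=5, LEFT=5

Answer: AGEHDBAAAGF 5 5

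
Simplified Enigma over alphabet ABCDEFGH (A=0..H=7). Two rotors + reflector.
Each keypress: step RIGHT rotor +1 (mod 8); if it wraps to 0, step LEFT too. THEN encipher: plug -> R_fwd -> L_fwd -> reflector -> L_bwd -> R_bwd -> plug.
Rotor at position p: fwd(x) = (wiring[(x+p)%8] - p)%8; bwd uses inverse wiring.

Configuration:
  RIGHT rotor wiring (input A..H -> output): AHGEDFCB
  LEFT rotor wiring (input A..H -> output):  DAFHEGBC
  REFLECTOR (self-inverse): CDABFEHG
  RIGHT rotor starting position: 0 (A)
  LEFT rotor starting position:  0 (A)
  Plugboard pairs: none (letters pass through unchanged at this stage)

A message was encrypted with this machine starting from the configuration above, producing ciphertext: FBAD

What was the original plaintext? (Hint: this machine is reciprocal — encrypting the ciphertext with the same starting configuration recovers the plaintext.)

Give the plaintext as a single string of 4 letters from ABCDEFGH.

Char 1 ('F'): step: R->1, L=0; F->plug->F->R->B->L->A->refl->C->L'->H->R'->H->plug->H
Char 2 ('B'): step: R->2, L=0; B->plug->B->R->C->L->F->refl->E->L'->E->R'->A->plug->A
Char 3 ('A'): step: R->3, L=0; A->plug->A->R->B->L->A->refl->C->L'->H->R'->D->plug->D
Char 4 ('D'): step: R->4, L=0; D->plug->D->R->F->L->G->refl->H->L'->D->R'->F->plug->F

Answer: HADF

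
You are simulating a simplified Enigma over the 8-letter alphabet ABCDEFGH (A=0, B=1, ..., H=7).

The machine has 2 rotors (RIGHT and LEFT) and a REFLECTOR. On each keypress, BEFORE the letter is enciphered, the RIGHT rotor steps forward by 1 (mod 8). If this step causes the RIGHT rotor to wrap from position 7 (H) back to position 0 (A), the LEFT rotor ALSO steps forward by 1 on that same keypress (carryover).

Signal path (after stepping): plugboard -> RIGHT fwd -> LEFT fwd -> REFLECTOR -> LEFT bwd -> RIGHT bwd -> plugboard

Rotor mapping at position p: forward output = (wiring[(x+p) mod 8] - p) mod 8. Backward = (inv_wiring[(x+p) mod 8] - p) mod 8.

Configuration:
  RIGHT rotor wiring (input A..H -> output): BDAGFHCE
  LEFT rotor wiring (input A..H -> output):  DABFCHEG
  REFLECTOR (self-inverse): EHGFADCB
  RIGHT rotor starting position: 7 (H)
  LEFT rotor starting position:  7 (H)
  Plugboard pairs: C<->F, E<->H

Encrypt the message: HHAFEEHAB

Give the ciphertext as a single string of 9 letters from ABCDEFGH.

Answer: GCEDHCDBF

Derivation:
Char 1 ('H'): step: R->0, L->0 (L advanced); H->plug->E->R->F->L->H->refl->B->L'->C->R'->G->plug->G
Char 2 ('H'): step: R->1, L=0; H->plug->E->R->G->L->E->refl->A->L'->B->R'->F->plug->C
Char 3 ('A'): step: R->2, L=0; A->plug->A->R->G->L->E->refl->A->L'->B->R'->H->plug->E
Char 4 ('F'): step: R->3, L=0; F->plug->C->R->E->L->C->refl->G->L'->H->R'->D->plug->D
Char 5 ('E'): step: R->4, L=0; E->plug->H->R->C->L->B->refl->H->L'->F->R'->E->plug->H
Char 6 ('E'): step: R->5, L=0; E->plug->H->R->A->L->D->refl->F->L'->D->R'->F->plug->C
Char 7 ('H'): step: R->6, L=0; H->plug->E->R->C->L->B->refl->H->L'->F->R'->D->plug->D
Char 8 ('A'): step: R->7, L=0; A->plug->A->R->F->L->H->refl->B->L'->C->R'->B->plug->B
Char 9 ('B'): step: R->0, L->1 (L advanced); B->plug->B->R->D->L->B->refl->H->L'->A->R'->C->plug->F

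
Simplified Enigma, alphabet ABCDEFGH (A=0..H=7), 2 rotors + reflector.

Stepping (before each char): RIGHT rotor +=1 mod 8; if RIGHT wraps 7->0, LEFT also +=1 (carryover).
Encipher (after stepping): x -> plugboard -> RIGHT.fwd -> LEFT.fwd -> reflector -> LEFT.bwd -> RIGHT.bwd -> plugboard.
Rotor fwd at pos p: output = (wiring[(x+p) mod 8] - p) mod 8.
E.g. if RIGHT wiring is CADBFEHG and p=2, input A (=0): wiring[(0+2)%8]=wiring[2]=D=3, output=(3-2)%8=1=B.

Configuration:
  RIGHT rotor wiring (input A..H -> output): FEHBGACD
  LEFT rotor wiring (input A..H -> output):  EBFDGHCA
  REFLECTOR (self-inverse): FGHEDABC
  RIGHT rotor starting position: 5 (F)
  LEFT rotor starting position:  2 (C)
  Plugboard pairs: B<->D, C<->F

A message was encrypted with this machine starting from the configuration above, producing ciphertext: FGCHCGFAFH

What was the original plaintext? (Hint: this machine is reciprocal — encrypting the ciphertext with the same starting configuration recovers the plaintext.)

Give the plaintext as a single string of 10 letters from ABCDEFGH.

Answer: BFDFHCHECC

Derivation:
Char 1 ('F'): step: R->6, L=2; F->plug->C->R->H->L->H->refl->C->L'->G->R'->D->plug->B
Char 2 ('G'): step: R->7, L=2; G->plug->G->R->B->L->B->refl->G->L'->F->R'->C->plug->F
Char 3 ('C'): step: R->0, L->3 (L advanced); C->plug->F->R->A->L->A->refl->F->L'->E->R'->B->plug->D
Char 4 ('H'): step: R->1, L=3; H->plug->H->R->E->L->F->refl->A->L'->A->R'->C->plug->F
Char 5 ('C'): step: R->2, L=3; C->plug->F->R->B->L->D->refl->E->L'->C->R'->H->plug->H
Char 6 ('G'): step: R->3, L=3; G->plug->G->R->B->L->D->refl->E->L'->C->R'->F->plug->C
Char 7 ('F'): step: R->4, L=3; F->plug->C->R->G->L->G->refl->B->L'->F->R'->H->plug->H
Char 8 ('A'): step: R->5, L=3; A->plug->A->R->D->L->H->refl->C->L'->H->R'->E->plug->E
Char 9 ('F'): step: R->6, L=3; F->plug->C->R->H->L->C->refl->H->L'->D->R'->F->plug->C
Char 10 ('H'): step: R->7, L=3; H->plug->H->R->D->L->H->refl->C->L'->H->R'->F->plug->C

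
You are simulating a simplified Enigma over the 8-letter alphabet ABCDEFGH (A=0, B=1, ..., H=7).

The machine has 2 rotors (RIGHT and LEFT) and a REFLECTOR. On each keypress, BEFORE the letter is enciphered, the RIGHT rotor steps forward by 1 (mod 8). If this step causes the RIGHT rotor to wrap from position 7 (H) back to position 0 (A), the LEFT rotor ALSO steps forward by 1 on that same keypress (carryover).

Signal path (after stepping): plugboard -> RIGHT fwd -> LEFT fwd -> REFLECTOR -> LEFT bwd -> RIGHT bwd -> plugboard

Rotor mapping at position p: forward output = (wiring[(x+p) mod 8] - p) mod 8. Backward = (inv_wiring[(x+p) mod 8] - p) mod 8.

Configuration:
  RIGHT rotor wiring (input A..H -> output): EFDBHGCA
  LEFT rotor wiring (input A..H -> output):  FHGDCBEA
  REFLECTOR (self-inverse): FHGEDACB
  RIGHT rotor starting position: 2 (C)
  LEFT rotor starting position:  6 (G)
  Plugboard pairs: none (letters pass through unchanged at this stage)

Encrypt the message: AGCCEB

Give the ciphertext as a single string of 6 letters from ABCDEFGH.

Char 1 ('A'): step: R->3, L=6; A->plug->A->R->G->L->E->refl->D->L'->H->R'->D->plug->D
Char 2 ('G'): step: R->4, L=6; G->plug->G->R->H->L->D->refl->E->L'->G->R'->C->plug->C
Char 3 ('C'): step: R->5, L=6; C->plug->C->R->D->L->B->refl->H->L'->C->R'->H->plug->H
Char 4 ('C'): step: R->6, L=6; C->plug->C->R->G->L->E->refl->D->L'->H->R'->D->plug->D
Char 5 ('E'): step: R->7, L=6; E->plug->E->R->C->L->H->refl->B->L'->D->R'->H->plug->H
Char 6 ('B'): step: R->0, L->7 (L advanced); B->plug->B->R->F->L->D->refl->E->L'->E->R'->A->plug->A

Answer: DCHDHA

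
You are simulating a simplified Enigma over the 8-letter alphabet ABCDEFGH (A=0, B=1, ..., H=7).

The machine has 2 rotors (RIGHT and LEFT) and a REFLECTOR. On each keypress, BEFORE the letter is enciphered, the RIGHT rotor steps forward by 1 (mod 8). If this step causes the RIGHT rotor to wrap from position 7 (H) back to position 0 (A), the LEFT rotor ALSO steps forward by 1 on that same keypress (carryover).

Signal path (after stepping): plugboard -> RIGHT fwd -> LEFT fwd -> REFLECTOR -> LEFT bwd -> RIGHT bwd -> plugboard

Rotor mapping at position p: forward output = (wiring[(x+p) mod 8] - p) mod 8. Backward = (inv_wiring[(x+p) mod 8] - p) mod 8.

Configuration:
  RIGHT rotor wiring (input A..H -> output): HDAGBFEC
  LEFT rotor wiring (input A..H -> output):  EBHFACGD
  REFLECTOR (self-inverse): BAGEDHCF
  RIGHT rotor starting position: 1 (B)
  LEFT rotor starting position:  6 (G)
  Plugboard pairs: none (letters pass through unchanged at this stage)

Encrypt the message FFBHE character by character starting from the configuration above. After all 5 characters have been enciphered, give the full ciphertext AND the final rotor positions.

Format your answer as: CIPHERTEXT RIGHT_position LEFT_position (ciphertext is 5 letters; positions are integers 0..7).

Char 1 ('F'): step: R->2, L=6; F->plug->F->R->A->L->A->refl->B->L'->E->R'->B->plug->B
Char 2 ('F'): step: R->3, L=6; F->plug->F->R->E->L->B->refl->A->L'->A->R'->G->plug->G
Char 3 ('B'): step: R->4, L=6; B->plug->B->R->B->L->F->refl->H->L'->F->R'->A->plug->A
Char 4 ('H'): step: R->5, L=6; H->plug->H->R->E->L->B->refl->A->L'->A->R'->A->plug->A
Char 5 ('E'): step: R->6, L=6; E->plug->E->R->C->L->G->refl->C->L'->G->R'->A->plug->A
Final: ciphertext=BGAAA, RIGHT=6, LEFT=6

Answer: BGAAA 6 6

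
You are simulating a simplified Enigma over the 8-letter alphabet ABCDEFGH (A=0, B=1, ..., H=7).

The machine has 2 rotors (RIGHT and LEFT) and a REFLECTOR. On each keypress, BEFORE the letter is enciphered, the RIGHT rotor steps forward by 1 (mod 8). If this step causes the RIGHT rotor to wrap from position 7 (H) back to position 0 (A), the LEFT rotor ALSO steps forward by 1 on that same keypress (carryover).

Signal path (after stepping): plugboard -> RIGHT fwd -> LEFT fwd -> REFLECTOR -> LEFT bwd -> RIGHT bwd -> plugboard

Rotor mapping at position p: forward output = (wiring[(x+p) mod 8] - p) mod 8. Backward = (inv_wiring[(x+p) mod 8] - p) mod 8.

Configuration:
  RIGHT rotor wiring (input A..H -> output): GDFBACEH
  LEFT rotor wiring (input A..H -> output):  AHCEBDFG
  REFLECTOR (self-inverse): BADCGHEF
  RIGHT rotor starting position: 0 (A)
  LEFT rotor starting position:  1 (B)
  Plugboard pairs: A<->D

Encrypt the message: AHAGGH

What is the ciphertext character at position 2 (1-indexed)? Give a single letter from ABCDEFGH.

Char 1 ('A'): step: R->1, L=1; A->plug->D->R->H->L->H->refl->F->L'->G->R'->G->plug->G
Char 2 ('H'): step: R->2, L=1; H->plug->H->R->B->L->B->refl->A->L'->D->R'->A->plug->D

D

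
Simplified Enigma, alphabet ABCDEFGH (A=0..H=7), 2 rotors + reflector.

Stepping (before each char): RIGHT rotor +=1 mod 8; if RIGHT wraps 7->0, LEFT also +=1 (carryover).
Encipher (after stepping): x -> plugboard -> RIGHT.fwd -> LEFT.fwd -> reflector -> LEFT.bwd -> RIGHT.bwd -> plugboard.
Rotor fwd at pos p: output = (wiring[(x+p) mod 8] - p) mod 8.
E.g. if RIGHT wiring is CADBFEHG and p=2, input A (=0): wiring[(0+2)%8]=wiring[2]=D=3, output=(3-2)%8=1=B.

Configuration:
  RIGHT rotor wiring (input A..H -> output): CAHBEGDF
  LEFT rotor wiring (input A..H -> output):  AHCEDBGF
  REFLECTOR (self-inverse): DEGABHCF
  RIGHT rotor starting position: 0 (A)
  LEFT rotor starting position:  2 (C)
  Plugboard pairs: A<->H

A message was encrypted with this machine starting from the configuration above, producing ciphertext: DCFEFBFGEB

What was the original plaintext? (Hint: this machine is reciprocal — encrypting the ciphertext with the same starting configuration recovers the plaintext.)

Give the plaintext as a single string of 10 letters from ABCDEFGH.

Answer: HDCDGFDDHH

Derivation:
Char 1 ('D'): step: R->1, L=2; D->plug->D->R->D->L->H->refl->F->L'->H->R'->A->plug->H
Char 2 ('C'): step: R->2, L=2; C->plug->C->R->C->L->B->refl->E->L'->E->R'->D->plug->D
Char 3 ('F'): step: R->3, L=2; F->plug->F->R->H->L->F->refl->H->L'->D->R'->C->plug->C
Char 4 ('E'): step: R->4, L=2; E->plug->E->R->G->L->G->refl->C->L'->B->R'->D->plug->D
Char 5 ('F'): step: R->5, L=2; F->plug->F->R->C->L->B->refl->E->L'->E->R'->G->plug->G
Char 6 ('B'): step: R->6, L=2; B->plug->B->R->H->L->F->refl->H->L'->D->R'->F->plug->F
Char 7 ('F'): step: R->7, L=2; F->plug->F->R->F->L->D->refl->A->L'->A->R'->D->plug->D
Char 8 ('G'): step: R->0, L->3 (L advanced); G->plug->G->R->D->L->D->refl->A->L'->B->R'->D->plug->D
Char 9 ('E'): step: R->1, L=3; E->plug->E->R->F->L->F->refl->H->L'->H->R'->A->plug->H
Char 10 ('B'): step: R->2, L=3; B->plug->B->R->H->L->H->refl->F->L'->F->R'->A->plug->H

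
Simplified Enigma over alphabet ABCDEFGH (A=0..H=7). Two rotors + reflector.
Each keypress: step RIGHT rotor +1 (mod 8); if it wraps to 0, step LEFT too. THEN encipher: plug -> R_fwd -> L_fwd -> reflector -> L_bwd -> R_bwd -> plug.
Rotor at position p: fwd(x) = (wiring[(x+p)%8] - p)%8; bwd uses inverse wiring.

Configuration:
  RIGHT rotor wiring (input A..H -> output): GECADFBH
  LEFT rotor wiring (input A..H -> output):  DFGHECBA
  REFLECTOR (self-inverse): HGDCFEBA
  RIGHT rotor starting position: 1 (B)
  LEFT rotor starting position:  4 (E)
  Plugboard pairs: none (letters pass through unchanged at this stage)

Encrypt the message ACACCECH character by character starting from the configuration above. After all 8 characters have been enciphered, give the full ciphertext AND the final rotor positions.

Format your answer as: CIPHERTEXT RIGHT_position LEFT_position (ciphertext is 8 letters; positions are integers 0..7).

Answer: GFGGECAA 1 5

Derivation:
Char 1 ('A'): step: R->2, L=4; A->plug->A->R->A->L->A->refl->H->L'->E->R'->G->plug->G
Char 2 ('C'): step: R->3, L=4; C->plug->C->R->C->L->F->refl->E->L'->D->R'->F->plug->F
Char 3 ('A'): step: R->4, L=4; A->plug->A->R->H->L->D->refl->C->L'->G->R'->G->plug->G
Char 4 ('C'): step: R->5, L=4; C->plug->C->R->C->L->F->refl->E->L'->D->R'->G->plug->G
Char 5 ('C'): step: R->6, L=4; C->plug->C->R->A->L->A->refl->H->L'->E->R'->E->plug->E
Char 6 ('E'): step: R->7, L=4; E->plug->E->R->B->L->G->refl->B->L'->F->R'->C->plug->C
Char 7 ('C'): step: R->0, L->5 (L advanced); C->plug->C->R->C->L->D->refl->C->L'->G->R'->A->plug->A
Char 8 ('H'): step: R->1, L=5; H->plug->H->R->F->L->B->refl->G->L'->D->R'->A->plug->A
Final: ciphertext=GFGGECAA, RIGHT=1, LEFT=5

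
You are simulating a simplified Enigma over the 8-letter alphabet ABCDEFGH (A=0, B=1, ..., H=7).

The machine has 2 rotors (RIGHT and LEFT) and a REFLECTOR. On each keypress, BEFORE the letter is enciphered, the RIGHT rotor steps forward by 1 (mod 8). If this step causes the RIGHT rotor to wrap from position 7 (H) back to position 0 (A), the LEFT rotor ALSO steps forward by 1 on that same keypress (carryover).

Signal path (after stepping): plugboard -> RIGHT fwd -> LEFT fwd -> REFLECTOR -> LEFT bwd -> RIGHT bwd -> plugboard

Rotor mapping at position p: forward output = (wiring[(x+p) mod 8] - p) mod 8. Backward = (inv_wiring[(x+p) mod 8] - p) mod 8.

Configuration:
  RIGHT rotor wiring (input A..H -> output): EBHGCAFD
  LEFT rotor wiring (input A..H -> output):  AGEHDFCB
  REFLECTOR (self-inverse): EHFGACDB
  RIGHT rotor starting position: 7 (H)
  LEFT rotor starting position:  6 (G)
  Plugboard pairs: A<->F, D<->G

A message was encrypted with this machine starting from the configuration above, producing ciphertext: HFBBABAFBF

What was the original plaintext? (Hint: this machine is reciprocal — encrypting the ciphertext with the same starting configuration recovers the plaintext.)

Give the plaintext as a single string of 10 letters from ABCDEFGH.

Answer: AHFDBFGBFD

Derivation:
Char 1 ('H'): step: R->0, L->7 (L advanced); H->plug->H->R->D->L->F->refl->C->L'->A->R'->F->plug->A
Char 2 ('F'): step: R->1, L=7; F->plug->A->R->A->L->C->refl->F->L'->D->R'->H->plug->H
Char 3 ('B'): step: R->2, L=7; B->plug->B->R->E->L->A->refl->E->L'->F->R'->A->plug->F
Char 4 ('B'): step: R->3, L=7; B->plug->B->R->H->L->D->refl->G->L'->G->R'->G->plug->D
Char 5 ('A'): step: R->4, L=7; A->plug->F->R->F->L->E->refl->A->L'->E->R'->B->plug->B
Char 6 ('B'): step: R->5, L=7; B->plug->B->R->A->L->C->refl->F->L'->D->R'->A->plug->F
Char 7 ('A'): step: R->6, L=7; A->plug->F->R->A->L->C->refl->F->L'->D->R'->D->plug->G
Char 8 ('F'): step: R->7, L=7; F->plug->A->R->E->L->A->refl->E->L'->F->R'->B->plug->B
Char 9 ('B'): step: R->0, L->0 (L advanced); B->plug->B->R->B->L->G->refl->D->L'->E->R'->A->plug->F
Char 10 ('F'): step: R->1, L=0; F->plug->A->R->A->L->A->refl->E->L'->C->R'->G->plug->D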